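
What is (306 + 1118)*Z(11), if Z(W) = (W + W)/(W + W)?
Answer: 1424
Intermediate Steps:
Z(W) = 1 (Z(W) = (2*W)/((2*W)) = (2*W)*(1/(2*W)) = 1)
(306 + 1118)*Z(11) = (306 + 1118)*1 = 1424*1 = 1424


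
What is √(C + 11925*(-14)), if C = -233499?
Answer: I*√400449 ≈ 632.81*I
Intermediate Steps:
√(C + 11925*(-14)) = √(-233499 + 11925*(-14)) = √(-233499 - 166950) = √(-400449) = I*√400449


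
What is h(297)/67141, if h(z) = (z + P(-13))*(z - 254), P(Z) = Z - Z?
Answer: 12771/67141 ≈ 0.19021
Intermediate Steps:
P(Z) = 0
h(z) = z*(-254 + z) (h(z) = (z + 0)*(z - 254) = z*(-254 + z))
h(297)/67141 = (297*(-254 + 297))/67141 = (297*43)*(1/67141) = 12771*(1/67141) = 12771/67141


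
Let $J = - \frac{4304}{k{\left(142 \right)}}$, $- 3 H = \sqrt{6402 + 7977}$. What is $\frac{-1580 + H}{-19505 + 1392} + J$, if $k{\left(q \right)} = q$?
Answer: $- \frac{38866996}{1286023} + \frac{\sqrt{14379}}{54339} \approx -30.22$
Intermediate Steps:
$H = - \frac{\sqrt{14379}}{3}$ ($H = - \frac{\sqrt{6402 + 7977}}{3} = - \frac{\sqrt{14379}}{3} \approx -39.971$)
$J = - \frac{2152}{71}$ ($J = - \frac{4304}{142} = \left(-4304\right) \frac{1}{142} = - \frac{2152}{71} \approx -30.31$)
$\frac{-1580 + H}{-19505 + 1392} + J = \frac{-1580 - \frac{\sqrt{14379}}{3}}{-19505 + 1392} - \frac{2152}{71} = \frac{-1580 - \frac{\sqrt{14379}}{3}}{-18113} - \frac{2152}{71} = \left(-1580 - \frac{\sqrt{14379}}{3}\right) \left(- \frac{1}{18113}\right) - \frac{2152}{71} = \left(\frac{1580}{18113} + \frac{\sqrt{14379}}{54339}\right) - \frac{2152}{71} = - \frac{38866996}{1286023} + \frac{\sqrt{14379}}{54339}$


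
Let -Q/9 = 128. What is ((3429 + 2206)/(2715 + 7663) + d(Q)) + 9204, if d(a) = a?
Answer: 83569291/10378 ≈ 8052.5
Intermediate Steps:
Q = -1152 (Q = -9*128 = -1152)
((3429 + 2206)/(2715 + 7663) + d(Q)) + 9204 = ((3429 + 2206)/(2715 + 7663) - 1152) + 9204 = (5635/10378 - 1152) + 9204 = -11949821/10378 + 9204 = 83569291/10378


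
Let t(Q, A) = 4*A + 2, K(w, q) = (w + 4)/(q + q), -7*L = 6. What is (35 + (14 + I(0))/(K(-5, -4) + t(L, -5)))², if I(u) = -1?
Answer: 142129/121 ≈ 1174.6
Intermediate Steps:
L = -6/7 (L = -⅐*6 = -6/7 ≈ -0.85714)
K(w, q) = (4 + w)/(2*q) (K(w, q) = (4 + w)/((2*q)) = (4 + w)*(1/(2*q)) = (4 + w)/(2*q))
t(Q, A) = 2 + 4*A
(35 + (14 + I(0))/(K(-5, -4) + t(L, -5)))² = (35 + (14 - 1)/((½)*(4 - 5)/(-4) + (2 + 4*(-5))))² = (35 + 13/((½)*(-¼)*(-1) + (2 - 20)))² = (35 + 13/(⅛ - 18))² = (35 + 13/(-143/8))² = (35 + 13*(-8/143))² = (35 - 8/11)² = (377/11)² = 142129/121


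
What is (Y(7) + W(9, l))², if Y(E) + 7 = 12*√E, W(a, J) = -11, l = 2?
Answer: 1332 - 432*√7 ≈ 189.04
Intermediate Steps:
Y(E) = -7 + 12*√E
(Y(7) + W(9, l))² = ((-7 + 12*√7) - 11)² = (-18 + 12*√7)²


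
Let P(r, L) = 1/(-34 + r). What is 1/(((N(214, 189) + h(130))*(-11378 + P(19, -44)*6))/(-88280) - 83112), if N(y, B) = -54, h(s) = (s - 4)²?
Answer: -55175/4473186447 ≈ -1.2335e-5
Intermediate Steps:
h(s) = (-4 + s)²
1/(((N(214, 189) + h(130))*(-11378 + P(19, -44)*6))/(-88280) - 83112) = 1/(((-54 + (-4 + 130)²)*(-11378 + 6/(-34 + 19)))/(-88280) - 83112) = 1/(((-54 + 126²)*(-11378 + 6/(-15)))*(-1/88280) - 83112) = 1/(((-54 + 15876)*(-11378 - 1/15*6))*(-1/88280) - 83112) = 1/((15822*(-11378 - ⅖))*(-1/88280) - 83112) = 1/((15822*(-56892/5))*(-1/88280) - 83112) = 1/(-900145224/5*(-1/88280) - 83112) = 1/(112518153/55175 - 83112) = 1/(-4473186447/55175) = -55175/4473186447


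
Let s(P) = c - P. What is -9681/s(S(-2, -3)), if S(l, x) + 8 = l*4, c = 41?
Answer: -3227/19 ≈ -169.84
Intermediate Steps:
S(l, x) = -8 + 4*l (S(l, x) = -8 + l*4 = -8 + 4*l)
s(P) = 41 - P
-9681/s(S(-2, -3)) = -9681/(41 - (-8 + 4*(-2))) = -9681/(41 - (-8 - 8)) = -9681/(41 - 1*(-16)) = -9681/(41 + 16) = -9681/57 = -9681*1/57 = -3227/19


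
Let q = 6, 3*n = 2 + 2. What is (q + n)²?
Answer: 484/9 ≈ 53.778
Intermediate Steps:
n = 4/3 (n = (2 + 2)/3 = (⅓)*4 = 4/3 ≈ 1.3333)
(q + n)² = (6 + 4/3)² = (22/3)² = 484/9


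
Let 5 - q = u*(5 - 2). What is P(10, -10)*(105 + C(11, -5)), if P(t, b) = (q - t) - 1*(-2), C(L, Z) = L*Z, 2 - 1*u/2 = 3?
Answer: 150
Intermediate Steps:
u = -2 (u = 4 - 2*3 = 4 - 6 = -2)
q = 11 (q = 5 - (-2)*(5 - 2) = 5 - (-2)*3 = 5 - 1*(-6) = 5 + 6 = 11)
P(t, b) = 13 - t (P(t, b) = (11 - t) - 1*(-2) = (11 - t) + 2 = 13 - t)
P(10, -10)*(105 + C(11, -5)) = (13 - 1*10)*(105 + 11*(-5)) = (13 - 10)*(105 - 55) = 3*50 = 150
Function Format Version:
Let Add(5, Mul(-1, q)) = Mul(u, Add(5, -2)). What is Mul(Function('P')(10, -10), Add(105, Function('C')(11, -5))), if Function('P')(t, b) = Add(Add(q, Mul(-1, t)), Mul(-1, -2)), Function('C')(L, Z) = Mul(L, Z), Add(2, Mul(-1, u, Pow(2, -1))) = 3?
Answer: 150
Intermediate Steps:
u = -2 (u = Add(4, Mul(-2, 3)) = Add(4, -6) = -2)
q = 11 (q = Add(5, Mul(-1, Mul(-2, Add(5, -2)))) = Add(5, Mul(-1, Mul(-2, 3))) = Add(5, Mul(-1, -6)) = Add(5, 6) = 11)
Function('P')(t, b) = Add(13, Mul(-1, t)) (Function('P')(t, b) = Add(Add(11, Mul(-1, t)), Mul(-1, -2)) = Add(Add(11, Mul(-1, t)), 2) = Add(13, Mul(-1, t)))
Mul(Function('P')(10, -10), Add(105, Function('C')(11, -5))) = Mul(Add(13, Mul(-1, 10)), Add(105, Mul(11, -5))) = Mul(Add(13, -10), Add(105, -55)) = Mul(3, 50) = 150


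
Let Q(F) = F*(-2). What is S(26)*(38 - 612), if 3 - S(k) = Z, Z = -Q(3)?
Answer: 1722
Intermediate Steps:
Q(F) = -2*F
Z = 6 (Z = -(-2)*3 = -1*(-6) = 6)
S(k) = -3 (S(k) = 3 - 1*6 = 3 - 6 = -3)
S(26)*(38 - 612) = -3*(38 - 612) = -3*(-574) = 1722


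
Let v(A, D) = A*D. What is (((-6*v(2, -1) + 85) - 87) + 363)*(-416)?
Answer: -155168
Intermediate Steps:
(((-6*v(2, -1) + 85) - 87) + 363)*(-416) = (((-12*(-1) + 85) - 87) + 363)*(-416) = (((-6*(-2) + 85) - 87) + 363)*(-416) = (((12 + 85) - 87) + 363)*(-416) = ((97 - 87) + 363)*(-416) = (10 + 363)*(-416) = 373*(-416) = -155168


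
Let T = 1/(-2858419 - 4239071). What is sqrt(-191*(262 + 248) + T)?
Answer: I*sqrt(545218536275537610)/2365830 ≈ 312.11*I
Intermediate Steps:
T = -1/7097490 (T = 1/(-7097490) = -1/7097490 ≈ -1.4089e-7)
sqrt(-191*(262 + 248) + T) = sqrt(-191*(262 + 248) - 1/7097490) = sqrt(-191*510 - 1/7097490) = sqrt(-97410 - 1/7097490) = sqrt(-691366500901/7097490) = I*sqrt(545218536275537610)/2365830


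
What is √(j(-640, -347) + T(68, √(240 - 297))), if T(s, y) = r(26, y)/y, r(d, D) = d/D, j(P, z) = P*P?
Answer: √1330788918/57 ≈ 640.00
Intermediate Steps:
j(P, z) = P²
T(s, y) = 26/y² (T(s, y) = (26/y)/y = 26/y²)
√(j(-640, -347) + T(68, √(240 - 297))) = √((-640)² + 26/(√(240 - 297))²) = √(409600 + 26/(√(-57))²) = √(409600 + 26/(I*√57)²) = √(409600 + 26*(-1/57)) = √(409600 - 26/57) = √(23347174/57) = √1330788918/57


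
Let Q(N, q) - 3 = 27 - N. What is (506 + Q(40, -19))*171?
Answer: 84816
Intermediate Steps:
Q(N, q) = 30 - N (Q(N, q) = 3 + (27 - N) = 30 - N)
(506 + Q(40, -19))*171 = (506 + (30 - 1*40))*171 = (506 + (30 - 40))*171 = (506 - 10)*171 = 496*171 = 84816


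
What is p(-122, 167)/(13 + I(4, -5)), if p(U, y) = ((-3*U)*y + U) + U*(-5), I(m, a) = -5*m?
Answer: -61610/7 ≈ -8801.4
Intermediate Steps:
p(U, y) = -4*U - 3*U*y (p(U, y) = (-3*U*y + U) - 5*U = (U - 3*U*y) - 5*U = -4*U - 3*U*y)
p(-122, 167)/(13 + I(4, -5)) = (-1*(-122)*(4 + 3*167))/(13 - 5*4) = (-1*(-122)*(4 + 501))/(13 - 20) = -1*(-122)*505/(-7) = 61610*(-1/7) = -61610/7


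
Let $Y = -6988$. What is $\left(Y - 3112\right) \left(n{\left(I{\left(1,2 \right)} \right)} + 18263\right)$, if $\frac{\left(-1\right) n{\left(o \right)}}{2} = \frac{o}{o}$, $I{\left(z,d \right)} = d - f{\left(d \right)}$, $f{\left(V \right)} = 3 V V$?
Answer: $-184436100$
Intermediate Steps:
$f{\left(V \right)} = 3 V^{2}$
$I{\left(z,d \right)} = d - 3 d^{2}$
$n{\left(o \right)} = -2$ ($n{\left(o \right)} = - 2 \frac{o}{o} = \left(-2\right) 1 = -2$)
$\left(Y - 3112\right) \left(n{\left(I{\left(1,2 \right)} \right)} + 18263\right) = \left(-6988 - 3112\right) \left(-2 + 18263\right) = \left(-10100\right) 18261 = -184436100$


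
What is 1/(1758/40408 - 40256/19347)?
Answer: -390886788/796326211 ≈ -0.49086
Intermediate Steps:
1/(1758/40408 - 40256/19347) = 1/(1758*(1/40408) - 40256*1/19347) = 1/(879/20204 - 40256/19347) = 1/(-796326211/390886788) = -390886788/796326211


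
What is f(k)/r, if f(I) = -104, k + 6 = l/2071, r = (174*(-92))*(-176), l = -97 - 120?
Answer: -13/352176 ≈ -3.6913e-5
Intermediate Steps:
l = -217
r = 2817408 (r = -16008*(-176) = 2817408)
k = -12643/2071 (k = -6 - 217/2071 = -12643/2071 ≈ -6.1048)
f(k)/r = -104/2817408 = -104*1/2817408 = -13/352176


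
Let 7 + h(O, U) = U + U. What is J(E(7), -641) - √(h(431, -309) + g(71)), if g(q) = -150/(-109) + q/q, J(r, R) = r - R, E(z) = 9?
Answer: 650 - I*√7397394/109 ≈ 650.0 - 24.952*I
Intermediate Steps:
h(O, U) = -7 + 2*U (h(O, U) = -7 + (U + U) = -7 + 2*U)
g(q) = 259/109 (g(q) = -150*(-1/109) + 1 = 150/109 + 1 = 259/109)
J(E(7), -641) - √(h(431, -309) + g(71)) = (9 - 1*(-641)) - √((-7 + 2*(-309)) + 259/109) = (9 + 641) - √((-7 - 618) + 259/109) = 650 - √(-625 + 259/109) = 650 - √(-67866/109) = 650 - I*√7397394/109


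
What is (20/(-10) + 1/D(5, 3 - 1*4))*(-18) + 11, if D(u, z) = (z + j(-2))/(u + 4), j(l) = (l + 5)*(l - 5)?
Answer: 598/11 ≈ 54.364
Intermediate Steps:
j(l) = (-5 + l)*(5 + l) (j(l) = (5 + l)*(-5 + l) = (-5 + l)*(5 + l))
D(u, z) = (-21 + z)/(4 + u) (D(u, z) = (z + (-25 + (-2)²))/(u + 4) = (z + (-25 + 4))/(4 + u) = (z - 21)/(4 + u) = (-21 + z)/(4 + u))
(20/(-10) + 1/D(5, 3 - 1*4))*(-18) + 11 = (20/(-10) + 1/((-21 + (3 - 1*4))/(4 + 5)))*(-18) + 11 = (20*(-⅒) + 1/((-21 + (3 - 4))/9))*(-18) + 11 = (-2 + 1/((-21 - 1)/9))*(-18) + 11 = (-2 + 1/((⅑)*(-22)))*(-18) + 11 = (-2 + 1/(-22/9))*(-18) + 11 = (-2 + 1*(-9/22))*(-18) + 11 = (-2 - 9/22)*(-18) + 11 = -53/22*(-18) + 11 = 477/11 + 11 = 598/11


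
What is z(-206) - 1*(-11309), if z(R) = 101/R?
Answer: 2329553/206 ≈ 11309.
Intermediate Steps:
z(-206) - 1*(-11309) = 101/(-206) - 1*(-11309) = 101*(-1/206) + 11309 = -101/206 + 11309 = 2329553/206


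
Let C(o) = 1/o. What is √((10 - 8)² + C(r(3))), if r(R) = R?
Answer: √39/3 ≈ 2.0817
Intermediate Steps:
√((10 - 8)² + C(r(3))) = √((10 - 8)² + 1/3) = √(2² + ⅓) = √(4 + ⅓) = √(13/3) = √39/3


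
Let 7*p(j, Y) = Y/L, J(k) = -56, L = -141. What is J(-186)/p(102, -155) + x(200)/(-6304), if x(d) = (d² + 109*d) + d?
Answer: -22377793/61070 ≈ -366.43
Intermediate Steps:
p(j, Y) = -Y/987 (p(j, Y) = (Y/(-141))/7 = (Y*(-1/141))/7 = (-Y/141)/7 = -Y/987)
x(d) = d² + 110*d
J(-186)/p(102, -155) + x(200)/(-6304) = -56/((-1/987*(-155))) + (200*(110 + 200))/(-6304) = -56/155/987 + (200*310)*(-1/6304) = -56*987/155 + 62000*(-1/6304) = -55272/155 - 3875/394 = -22377793/61070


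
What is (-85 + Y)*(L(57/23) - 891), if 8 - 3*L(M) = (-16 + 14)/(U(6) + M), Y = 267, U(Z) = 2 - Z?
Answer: -808782/5 ≈ -1.6176e+5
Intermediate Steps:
L(M) = 8/3 + 2/(3*(-4 + M)) (L(M) = 8/3 - (-16 + 14)/(3*((2 - 1*6) + M)) = 8/3 - (-2)/(3*((2 - 6) + M)) = 8/3 - (-2)/(3*(-4 + M)) = 8/3 + 2/(3*(-4 + M)))
(-85 + Y)*(L(57/23) - 891) = (-85 + 267)*(2*(-15 + 4*(57/23))/(3*(-4 + 57/23)) - 891) = 182*(2*(-15 + 4*(57*(1/23)))/(3*(-4 + 57*(1/23))) - 891) = 182*(2*(-15 + 4*(57/23))/(3*(-4 + 57/23)) - 891) = 182*(2*(-15 + 228/23)/(3*(-35/23)) - 891) = 182*((2/3)*(-23/35)*(-117/23) - 891) = 182*(78/35 - 891) = 182*(-31107/35) = -808782/5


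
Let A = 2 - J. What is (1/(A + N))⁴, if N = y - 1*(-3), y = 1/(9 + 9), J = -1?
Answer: 104976/141158161 ≈ 0.00074368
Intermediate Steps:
y = 1/18 ≈ 0.055556
N = 55/18 (N = 1/18 - 1*(-3) = 1/18 + 3 = 55/18 ≈ 3.0556)
A = 3 (A = 2 - 1*(-1) = 2 + 1 = 3)
(1/(A + N))⁴ = (1/(3 + 55/18))⁴ = (1/(109/18))⁴ = (18/109)⁴ = 104976/141158161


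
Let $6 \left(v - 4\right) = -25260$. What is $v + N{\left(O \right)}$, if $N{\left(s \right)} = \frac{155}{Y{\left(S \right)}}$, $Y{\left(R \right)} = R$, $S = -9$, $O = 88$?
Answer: $- \frac{38009}{9} \approx -4223.2$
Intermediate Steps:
$v = -4206$ ($v = 4 + \frac{1}{6} \left(-25260\right) = 4 - 4210 = -4206$)
$N{\left(s \right)} = - \frac{155}{9}$ ($N{\left(s \right)} = \frac{155}{-9} = 155 \left(- \frac{1}{9}\right) = - \frac{155}{9}$)
$v + N{\left(O \right)} = -4206 - \frac{155}{9} = - \frac{38009}{9}$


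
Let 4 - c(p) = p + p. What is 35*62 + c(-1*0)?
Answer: 2174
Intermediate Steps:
c(p) = 4 - 2*p (c(p) = 4 - (p + p) = 4 - 2*p)
35*62 + c(-1*0) = 35*62 + (4 - (-2)*0) = 2170 + (4 - 2*0) = 2170 + (4 + 0) = 2170 + 4 = 2174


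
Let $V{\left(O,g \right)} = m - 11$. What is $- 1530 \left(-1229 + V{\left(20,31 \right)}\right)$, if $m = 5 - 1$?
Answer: $1891080$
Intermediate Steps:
$m = 4$ ($m = 5 - 1 = 4$)
$V{\left(O,g \right)} = -7$ ($V{\left(O,g \right)} = 4 - 11 = -7$)
$- 1530 \left(-1229 + V{\left(20,31 \right)}\right) = - 1530 \left(-1229 - 7\right) = \left(-1530\right) \left(-1236\right) = 1891080$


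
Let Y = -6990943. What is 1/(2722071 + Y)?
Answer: -1/4268872 ≈ -2.3425e-7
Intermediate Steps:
1/(2722071 + Y) = 1/(2722071 - 6990943) = 1/(-4268872) = -1/4268872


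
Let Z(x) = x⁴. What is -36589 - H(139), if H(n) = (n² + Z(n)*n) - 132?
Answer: -51888900477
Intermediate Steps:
H(n) = -132 + n² + n⁵ (H(n) = (n² + n⁴*n) - 132 = (n² + n⁵) - 132 = -132 + n² + n⁵)
-36589 - H(139) = -36589 - (-132 + 139² + 139⁵) = -36589 - (-132 + 19321 + 51888844699) = -36589 - 1*51888863888 = -36589 - 51888863888 = -51888900477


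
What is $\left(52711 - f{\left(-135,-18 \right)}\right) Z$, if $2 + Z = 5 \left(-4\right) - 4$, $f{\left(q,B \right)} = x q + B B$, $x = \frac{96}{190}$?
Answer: $- \frac{25912874}{19} \approx -1.3638 \cdot 10^{6}$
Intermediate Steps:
$x = \frac{48}{95}$ ($x = 96 \cdot \frac{1}{190} = \frac{48}{95} \approx 0.50526$)
$f{\left(q,B \right)} = B^{2} + \frac{48 q}{95}$ ($f{\left(q,B \right)} = \frac{48 q}{95} + B B = \frac{48 q}{95} + B^{2} = B^{2} + \frac{48 q}{95}$)
$Z = -26$ ($Z = -2 + \left(5 \left(-4\right) - 4\right) = -2 - 24 = -26$)
$\left(52711 - f{\left(-135,-18 \right)}\right) Z = \left(52711 - \left(\left(-18\right)^{2} + \frac{48}{95} \left(-135\right)\right)\right) \left(-26\right) = \left(52711 - \left(324 - \frac{1296}{19}\right)\right) \left(-26\right) = \left(52711 - \frac{4860}{19}\right) \left(-26\right) = \frac{996649}{19} \left(-26\right) = - \frac{25912874}{19}$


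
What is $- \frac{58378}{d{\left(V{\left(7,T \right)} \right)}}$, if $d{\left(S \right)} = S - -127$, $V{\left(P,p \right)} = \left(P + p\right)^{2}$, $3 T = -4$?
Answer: $- \frac{262701}{716} \approx -366.9$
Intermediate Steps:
$T = - \frac{4}{3}$ ($T = \frac{1}{3} \left(-4\right) = - \frac{4}{3} \approx -1.3333$)
$d{\left(S \right)} = 127 + S$ ($d{\left(S \right)} = S + 127 = 127 + S$)
$- \frac{58378}{d{\left(V{\left(7,T \right)} \right)}} = - \frac{58378}{127 + \left(7 - \frac{4}{3}\right)^{2}} = - \frac{58378}{127 + \left(\frac{17}{3}\right)^{2}} = - \frac{58378}{127 + \frac{289}{9}} = - \frac{58378}{\frac{1432}{9}} = \left(-58378\right) \frac{9}{1432} = - \frac{262701}{716}$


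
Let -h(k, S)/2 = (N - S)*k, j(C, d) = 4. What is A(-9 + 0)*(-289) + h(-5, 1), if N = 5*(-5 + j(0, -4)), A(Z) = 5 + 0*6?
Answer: -1505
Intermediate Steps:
A(Z) = 5 (A(Z) = 5 + 0 = 5)
N = -5 (N = 5*(-5 + 4) = 5*(-1) = -5)
h(k, S) = -2*k*(-5 - S) (h(k, S) = -2*(-5 - S)*k = -2*k*(-5 - S))
A(-9 + 0)*(-289) + h(-5, 1) = 5*(-289) + 2*(-5)*(5 + 1) = -1445 + 2*(-5)*6 = -1445 - 60 = -1505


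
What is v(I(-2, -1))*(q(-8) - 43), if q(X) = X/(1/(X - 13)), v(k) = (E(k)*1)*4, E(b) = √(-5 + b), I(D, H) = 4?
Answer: 500*I ≈ 500.0*I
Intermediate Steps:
v(k) = 4*√(-5 + k) (v(k) = (√(-5 + k)*1)*4 = √(-5 + k)*4 = 4*√(-5 + k))
q(X) = X*(-13 + X) (q(X) = X/(1/(-13 + X)) = X*(-13 + X))
v(I(-2, -1))*(q(-8) - 43) = (4*√(-5 + 4))*(-8*(-13 - 8) - 43) = (4*√(-1))*(-8*(-21) - 43) = (4*I)*(168 - 43) = (4*I)*125 = 500*I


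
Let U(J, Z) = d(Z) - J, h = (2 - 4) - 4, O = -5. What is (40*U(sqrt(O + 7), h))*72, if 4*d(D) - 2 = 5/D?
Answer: 840 - 2880*sqrt(2) ≈ -3232.9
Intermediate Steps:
h = -6 (h = -2 - 4 = -6)
d(D) = 1/2 + 5/(4*D) (d(D) = 1/2 + (5/D)/4 = 1/2 + 5/(4*D))
U(J, Z) = -J + (5 + 2*Z)/(4*Z) (U(J, Z) = (5 + 2*Z)/(4*Z) - J = -J + (5 + 2*Z)/(4*Z))
(40*U(sqrt(O + 7), h))*72 = (40*(1/2 - sqrt(-5 + 7) + (5/4)/(-6)))*72 = (40*(1/2 - sqrt(2) + (5/4)*(-1/6)))*72 = (40*(1/2 - sqrt(2) - 5/24))*72 = (40*(7/24 - sqrt(2)))*72 = (35/3 - 40*sqrt(2))*72 = 840 - 2880*sqrt(2)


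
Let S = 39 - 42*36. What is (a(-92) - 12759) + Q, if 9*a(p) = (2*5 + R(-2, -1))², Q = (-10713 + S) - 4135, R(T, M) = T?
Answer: -261656/9 ≈ -29073.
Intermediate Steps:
S = -1473 (S = 39 - 1512 = -1473)
Q = -16321 (Q = (-10713 - 1473) - 4135 = -12186 - 4135 = -16321)
a(p) = 64/9 (a(p) = (2*5 - 2)²/9 = (10 - 2)²/9 = (⅑)*8² = (⅑)*64 = 64/9)
(a(-92) - 12759) + Q = (64/9 - 12759) - 16321 = -114767/9 - 16321 = -261656/9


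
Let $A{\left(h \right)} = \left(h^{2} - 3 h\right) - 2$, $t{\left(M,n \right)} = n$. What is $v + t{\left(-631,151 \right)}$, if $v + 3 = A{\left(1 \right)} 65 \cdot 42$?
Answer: $-10772$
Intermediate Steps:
$A{\left(h \right)} = -2 + h^{2} - 3 h$
$v = -10923$ ($v = -3 + \left(-2 + 1^{2} - 3\right) 65 \cdot 42 = -3 + \left(-2 + 1 - 3\right) 65 \cdot 42 = -3 + \left(-4\right) 65 \cdot 42 = -3 - 10920 = -10923$)
$v + t{\left(-631,151 \right)} = -10923 + 151 = -10772$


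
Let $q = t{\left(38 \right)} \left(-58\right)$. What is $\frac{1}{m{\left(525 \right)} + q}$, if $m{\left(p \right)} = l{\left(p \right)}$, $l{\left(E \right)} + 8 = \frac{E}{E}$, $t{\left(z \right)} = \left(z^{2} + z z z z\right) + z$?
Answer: $- \frac{1}{121023851} \approx -8.2628 \cdot 10^{-9}$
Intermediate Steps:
$t{\left(z \right)} = z + z^{2} + z^{4}$ ($t{\left(z \right)} = \left(z^{2} + z^{2} z z\right) + z = \left(z^{2} + z^{3} z\right) + z = \left(z^{2} + z^{4}\right) + z = z + z^{2} + z^{4}$)
$l{\left(E \right)} = -7$ ($l{\left(E \right)} = -8 + \frac{E}{E} = -8 + 1 = -7$)
$m{\left(p \right)} = -7$
$q = -121023844$ ($q = 38 \left(1 + 38 + 38^{3}\right) \left(-58\right) = 38 \left(1 + 38 + 54872\right) \left(-58\right) = 38 \cdot 54911 \left(-58\right) = 2086618 \left(-58\right) = -121023844$)
$\frac{1}{m{\left(525 \right)} + q} = \frac{1}{-7 - 121023844} = \frac{1}{-121023851} = - \frac{1}{121023851}$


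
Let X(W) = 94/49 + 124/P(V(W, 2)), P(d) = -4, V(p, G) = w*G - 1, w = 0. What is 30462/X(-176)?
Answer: -497546/475 ≈ -1047.5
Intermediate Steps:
V(p, G) = -1 (V(p, G) = 0*G - 1 = 0 - 1 = -1)
X(W) = -1425/49 (X(W) = 94/49 + 124/(-4) = 94*(1/49) + 124*(-¼) = 94/49 - 31 = -1425/49)
30462/X(-176) = 30462/(-1425/49) = 30462*(-49/1425) = -497546/475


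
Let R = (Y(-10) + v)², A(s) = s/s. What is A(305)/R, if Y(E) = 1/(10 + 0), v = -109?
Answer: 100/1185921 ≈ 8.4323e-5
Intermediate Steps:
Y(E) = ⅒ (Y(E) = 1/10 = ⅒)
A(s) = 1
R = 1185921/100 (R = (⅒ - 109)² = (-1089/10)² = 1185921/100 ≈ 11859.)
A(305)/R = 1/(1185921/100) = 1*(100/1185921) = 100/1185921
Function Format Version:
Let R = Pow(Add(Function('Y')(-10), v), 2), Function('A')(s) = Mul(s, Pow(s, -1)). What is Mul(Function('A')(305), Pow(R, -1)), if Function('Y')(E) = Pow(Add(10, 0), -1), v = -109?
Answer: Rational(100, 1185921) ≈ 8.4323e-5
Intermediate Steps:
Function('Y')(E) = Rational(1, 10) (Function('Y')(E) = Pow(10, -1) = Rational(1, 10))
Function('A')(s) = 1
R = Rational(1185921, 100) (R = Pow(Add(Rational(1, 10), -109), 2) = Pow(Rational(-1089, 10), 2) = Rational(1185921, 100) ≈ 11859.)
Mul(Function('A')(305), Pow(R, -1)) = Mul(1, Pow(Rational(1185921, 100), -1)) = Mul(1, Rational(100, 1185921)) = Rational(100, 1185921)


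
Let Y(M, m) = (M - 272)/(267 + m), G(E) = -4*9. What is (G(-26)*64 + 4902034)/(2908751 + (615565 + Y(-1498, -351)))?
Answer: 68596220/49340719 ≈ 1.3903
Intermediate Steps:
G(E) = -36
Y(M, m) = (-272 + M)/(267 + m)
(G(-26)*64 + 4902034)/(2908751 + (615565 + Y(-1498, -351))) = (-36*64 + 4902034)/(2908751 + (615565 + (-272 - 1498)/(267 - 351))) = (-2304 + 4902034)/(2908751 + (615565 - 1770/(-84))) = 4899730/(2908751 + (615565 - 1/84*(-1770))) = 4899730/(2908751 + (615565 + 295/14)) = 4899730/(2908751 + 8618205/14) = 4899730/(49340719/14) = 4899730*(14/49340719) = 68596220/49340719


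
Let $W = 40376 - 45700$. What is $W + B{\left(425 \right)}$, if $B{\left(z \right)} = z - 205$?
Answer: $-5104$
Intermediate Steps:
$B{\left(z \right)} = -205 + z$ ($B{\left(z \right)} = z - 205 = -205 + z$)
$W = -5324$
$W + B{\left(425 \right)} = -5324 + \left(-205 + 425\right) = -5324 + 220 = -5104$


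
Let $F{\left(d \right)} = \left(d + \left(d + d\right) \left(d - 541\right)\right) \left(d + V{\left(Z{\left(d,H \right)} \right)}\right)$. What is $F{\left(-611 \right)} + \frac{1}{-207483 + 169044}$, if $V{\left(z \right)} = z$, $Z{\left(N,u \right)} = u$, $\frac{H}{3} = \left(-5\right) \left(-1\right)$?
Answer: $- \frac{32236916090653}{38439} \approx -8.3865 \cdot 10^{8}$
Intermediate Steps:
$H = 15$ ($H = 3 \left(\left(-5\right) \left(-1\right)\right) = 3 \cdot 5 = 15$)
$F{\left(d \right)} = \left(15 + d\right) \left(d + 2 d \left(-541 + d\right)\right)$ ($F{\left(d \right)} = \left(d + \left(d + d\right) \left(d - 541\right)\right) \left(d + 15\right) = \left(d + 2 d \left(-541 + d\right)\right) \left(15 + d\right) = \left(15 + d\right) \left(d + 2 d \left(-541 + d\right)\right)$)
$F{\left(-611 \right)} + \frac{1}{-207483 + 169044} = - 611 \left(-16215 - -642161 + 2 \left(-611\right)^{2}\right) + \frac{1}{-207483 + 169044} = - 611 \left(-16215 + 642161 + 2 \cdot 373321\right) + \frac{1}{-38439} = - 611 \left(-16215 + 642161 + 746642\right) - \frac{1}{38439} = \left(-611\right) 1372588 - \frac{1}{38439} = -838651268 - \frac{1}{38439} = - \frac{32236916090653}{38439}$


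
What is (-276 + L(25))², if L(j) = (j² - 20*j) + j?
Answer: 15876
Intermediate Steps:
L(j) = j² - 19*j
(-276 + L(25))² = (-276 + 25*(-19 + 25))² = (-276 + 25*6)² = (-276 + 150)² = (-126)² = 15876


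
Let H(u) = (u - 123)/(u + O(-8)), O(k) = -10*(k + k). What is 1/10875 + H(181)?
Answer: 631091/3708375 ≈ 0.17018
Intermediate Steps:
O(k) = -20*k
H(u) = (-123 + u)/(160 + u) (H(u) = (u - 123)/(u - 20*(-8)) = (-123 + u)/(u + 160) = (-123 + u)/(160 + u))
1/10875 + H(181) = 1/10875 + (-123 + 181)/(160 + 181) = 1/10875 + 58/341 = 631091/3708375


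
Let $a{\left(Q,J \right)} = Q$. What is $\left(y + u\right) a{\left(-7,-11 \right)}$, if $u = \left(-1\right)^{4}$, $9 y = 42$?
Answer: $- \frac{119}{3} \approx -39.667$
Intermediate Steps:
$y = \frac{14}{3}$ ($y = \frac{1}{9} \cdot 42 = \frac{14}{3} \approx 4.6667$)
$u = 1$
$\left(y + u\right) a{\left(-7,-11 \right)} = \left(\frac{14}{3} + 1\right) \left(-7\right) = \frac{17}{3} \left(-7\right) = - \frac{119}{3}$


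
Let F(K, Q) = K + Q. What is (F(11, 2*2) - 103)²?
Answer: 7744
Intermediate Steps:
(F(11, 2*2) - 103)² = ((11 + 2*2) - 103)² = ((11 + 4) - 103)² = (15 - 103)² = (-88)² = 7744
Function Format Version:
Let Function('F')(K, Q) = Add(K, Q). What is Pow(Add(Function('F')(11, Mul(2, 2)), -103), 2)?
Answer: 7744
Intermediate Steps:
Pow(Add(Function('F')(11, Mul(2, 2)), -103), 2) = Pow(Add(Add(11, Mul(2, 2)), -103), 2) = Pow(Add(Add(11, 4), -103), 2) = Pow(Add(15, -103), 2) = Pow(-88, 2) = 7744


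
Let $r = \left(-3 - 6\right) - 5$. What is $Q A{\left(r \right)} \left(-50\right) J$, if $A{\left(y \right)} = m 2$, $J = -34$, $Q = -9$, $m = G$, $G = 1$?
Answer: $-30600$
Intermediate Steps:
$m = 1$
$r = -14$ ($r = \left(-3 - 6\right) - 5 = -9 - 5 = -14$)
$A{\left(y \right)} = 2$ ($A{\left(y \right)} = 1 \cdot 2 = 2$)
$Q A{\left(r \right)} \left(-50\right) J = \left(-9\right) 2 \left(-50\right) \left(-34\right) = \left(-18\right) \left(-50\right) \left(-34\right) = 900 \left(-34\right) = -30600$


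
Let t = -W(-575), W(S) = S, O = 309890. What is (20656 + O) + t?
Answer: 331121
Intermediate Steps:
t = 575 (t = -1*(-575) = 575)
(20656 + O) + t = (20656 + 309890) + 575 = 330546 + 575 = 331121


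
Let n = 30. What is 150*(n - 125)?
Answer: -14250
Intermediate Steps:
150*(n - 125) = 150*(30 - 125) = 150*(-95) = -14250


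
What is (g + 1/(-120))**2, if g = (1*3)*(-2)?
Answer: 519841/14400 ≈ 36.100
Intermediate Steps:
g = -6 (g = 3*(-2) = -6)
(g + 1/(-120))**2 = (-6 + 1/(-120))**2 = (-6 - 1/120)**2 = (-721/120)**2 = 519841/14400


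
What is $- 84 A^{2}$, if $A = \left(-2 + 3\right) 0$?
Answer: $0$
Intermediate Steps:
$A = 0$ ($A = 1 \cdot 0 = 0$)
$- 84 A^{2} = - 84 \cdot 0^{2} = \left(-84\right) 0 = 0$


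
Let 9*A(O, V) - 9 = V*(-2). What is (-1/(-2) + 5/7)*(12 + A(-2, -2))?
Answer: 2057/126 ≈ 16.325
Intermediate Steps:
A(O, V) = 1 - 2*V/9 (A(O, V) = 1 + (V*(-2))/9 = 1 + (-2*V)/9 = 1 - 2*V/9)
(-1/(-2) + 5/7)*(12 + A(-2, -2)) = (-1/(-2) + 5/7)*(12 + (1 - 2/9*(-2))) = (-1*(-½) + 5*(⅐))*(12 + (1 + 4/9)) = (½ + 5/7)*(12 + 13/9) = (17/14)*(121/9) = 2057/126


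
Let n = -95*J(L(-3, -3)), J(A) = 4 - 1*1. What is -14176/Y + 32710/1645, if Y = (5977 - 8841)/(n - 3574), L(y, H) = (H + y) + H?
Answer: -1123704328/58891 ≈ -19081.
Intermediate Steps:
L(y, H) = y + 2*H
J(A) = 3 (J(A) = 4 - 1 = 3)
n = -285 (n = -95*3 = -285)
Y = 2864/3859 (Y = (5977 - 8841)/(-285 - 3574) = -2864/(-3859) = -2864*(-1/3859) = 2864/3859 ≈ 0.74216)
-14176/Y + 32710/1645 = -14176/2864/3859 + 32710/1645 = -14176*3859/2864 + 32710*(1/1645) = -3419074/179 + 6542/329 = -1123704328/58891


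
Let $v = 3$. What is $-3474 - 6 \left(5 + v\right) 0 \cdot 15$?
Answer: $-3474$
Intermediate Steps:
$-3474 - 6 \left(5 + v\right) 0 \cdot 15 = -3474 - 6 \left(5 + 3\right) 0 \cdot 15 = -3474 - 6 \cdot 8 \cdot 0 \cdot 15 = -3474 - 6 \cdot 0 \cdot 15 = -3474 - 0 \cdot 15 = -3474 - 0 = -3474 + 0 = -3474$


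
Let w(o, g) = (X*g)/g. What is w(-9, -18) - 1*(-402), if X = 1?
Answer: 403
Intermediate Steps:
w(o, g) = 1 (w(o, g) = (1*g)/g = g/g = 1)
w(-9, -18) - 1*(-402) = 1 - 1*(-402) = 1 + 402 = 403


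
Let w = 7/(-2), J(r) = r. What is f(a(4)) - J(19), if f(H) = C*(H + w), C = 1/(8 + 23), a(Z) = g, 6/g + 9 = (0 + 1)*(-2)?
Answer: -13047/682 ≈ -19.130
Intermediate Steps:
g = -6/11 (g = 6/(-9 + (0 + 1)*(-2)) = 6/(-9 + 1*(-2)) = 6/(-9 - 2) = 6/(-11) = 6*(-1/11) = -6/11 ≈ -0.54545)
a(Z) = -6/11
C = 1/31 ≈ 0.032258
w = -7/2 (w = 7*(-1/2) = -7/2 ≈ -3.5000)
f(H) = -7/62 + H/31 (f(H) = (H - 7/2)/31 = (-7/2 + H)/31 = -7/62 + H/31)
f(a(4)) - J(19) = (-7/62 + (1/31)*(-6/11)) - 1*19 = (-7/62 - 6/341) - 19 = -89/682 - 19 = -13047/682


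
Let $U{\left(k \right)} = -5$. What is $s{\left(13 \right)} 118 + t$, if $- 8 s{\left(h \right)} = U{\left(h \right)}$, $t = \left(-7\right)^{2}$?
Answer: $\frac{491}{4} \approx 122.75$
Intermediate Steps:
$t = 49$
$s{\left(h \right)} = \frac{5}{8}$ ($s{\left(h \right)} = \left(- \frac{1}{8}\right) \left(-5\right) = \frac{5}{8}$)
$s{\left(13 \right)} 118 + t = \frac{5}{8} \cdot 118 + 49 = \frac{295}{4} + 49 = \frac{491}{4}$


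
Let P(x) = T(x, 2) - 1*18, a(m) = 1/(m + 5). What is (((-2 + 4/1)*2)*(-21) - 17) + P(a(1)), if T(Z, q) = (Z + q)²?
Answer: -4115/36 ≈ -114.31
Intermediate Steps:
a(m) = 1/(5 + m)
P(x) = -18 + (2 + x)² (P(x) = (x + 2)² - 1*18 = (2 + x)² - 18 = -18 + (2 + x)²)
(((-2 + 4/1)*2)*(-21) - 17) + P(a(1)) = (((-2 + 4/1)*2)*(-21) - 17) + (-18 + (2 + 1/(5 + 1))²) = (((-2 + 4*1)*2)*(-21) - 17) + (-18 + (2 + 1/6)²) = (((-2 + 4)*2)*(-21) - 17) + (-18 + (2 + ⅙)²) = ((2*2)*(-21) - 17) + (-18 + (13/6)²) = (4*(-21) - 17) + (-18 + 169/36) = (-84 - 17) - 479/36 = -101 - 479/36 = -4115/36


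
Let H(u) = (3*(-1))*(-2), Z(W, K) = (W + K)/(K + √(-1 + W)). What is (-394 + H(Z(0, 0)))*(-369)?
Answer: 143172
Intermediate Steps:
Z(W, K) = (K + W)/(K + √(-1 + W))
H(u) = 6 (H(u) = -3*(-2) = 6)
(-394 + H(Z(0, 0)))*(-369) = (-394 + 6)*(-369) = -388*(-369) = 143172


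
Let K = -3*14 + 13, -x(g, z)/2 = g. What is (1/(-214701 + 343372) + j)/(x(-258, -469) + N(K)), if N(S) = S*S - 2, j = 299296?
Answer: 38510715617/174349205 ≈ 220.88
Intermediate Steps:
x(g, z) = -2*g
K = -29 (K = -42 + 13 = -29)
N(S) = -2 + S² (N(S) = S² - 2 = -2 + S²)
(1/(-214701 + 343372) + j)/(x(-258, -469) + N(K)) = (1/(-214701 + 343372) + 299296)/(-2*(-258) + (-2 + (-29)²)) = (1/128671 + 299296)/(516 + (-2 + 841)) = (1/128671 + 299296)/(516 + 839) = (38510715617/128671)/1355 = (38510715617/128671)*(1/1355) = 38510715617/174349205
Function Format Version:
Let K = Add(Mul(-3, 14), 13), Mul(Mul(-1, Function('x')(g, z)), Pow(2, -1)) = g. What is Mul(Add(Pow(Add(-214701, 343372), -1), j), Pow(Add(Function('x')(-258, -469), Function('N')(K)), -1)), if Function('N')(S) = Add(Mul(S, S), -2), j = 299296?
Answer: Rational(38510715617, 174349205) ≈ 220.88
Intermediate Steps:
Function('x')(g, z) = Mul(-2, g)
K = -29 (K = Add(-42, 13) = -29)
Function('N')(S) = Add(-2, Pow(S, 2)) (Function('N')(S) = Add(Pow(S, 2), -2) = Add(-2, Pow(S, 2)))
Mul(Add(Pow(Add(-214701, 343372), -1), j), Pow(Add(Function('x')(-258, -469), Function('N')(K)), -1)) = Mul(Add(Pow(Add(-214701, 343372), -1), 299296), Pow(Add(Mul(-2, -258), Add(-2, Pow(-29, 2))), -1)) = Mul(Add(Pow(128671, -1), 299296), Pow(Add(516, Add(-2, 841)), -1)) = Mul(Add(Rational(1, 128671), 299296), Pow(Add(516, 839), -1)) = Mul(Rational(38510715617, 128671), Pow(1355, -1)) = Mul(Rational(38510715617, 128671), Rational(1, 1355)) = Rational(38510715617, 174349205)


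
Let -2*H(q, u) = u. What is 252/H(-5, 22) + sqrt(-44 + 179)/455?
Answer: -252/11 + 3*sqrt(15)/455 ≈ -22.884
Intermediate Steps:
H(q, u) = -u/2
252/H(-5, 22) + sqrt(-44 + 179)/455 = 252/((-1/2*22)) + sqrt(-44 + 179)/455 = 252/(-11) + sqrt(135)*(1/455) = 252*(-1/11) + (3*sqrt(15))*(1/455) = -252/11 + 3*sqrt(15)/455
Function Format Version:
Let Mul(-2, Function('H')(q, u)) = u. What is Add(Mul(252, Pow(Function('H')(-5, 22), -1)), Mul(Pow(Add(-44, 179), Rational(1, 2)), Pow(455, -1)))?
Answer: Add(Rational(-252, 11), Mul(Rational(3, 455), Pow(15, Rational(1, 2)))) ≈ -22.884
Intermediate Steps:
Function('H')(q, u) = Mul(Rational(-1, 2), u)
Add(Mul(252, Pow(Function('H')(-5, 22), -1)), Mul(Pow(Add(-44, 179), Rational(1, 2)), Pow(455, -1))) = Add(Mul(252, Pow(Mul(Rational(-1, 2), 22), -1)), Mul(Pow(Add(-44, 179), Rational(1, 2)), Pow(455, -1))) = Add(Mul(252, Pow(-11, -1)), Mul(Pow(135, Rational(1, 2)), Rational(1, 455))) = Add(Mul(252, Rational(-1, 11)), Mul(Mul(3, Pow(15, Rational(1, 2))), Rational(1, 455))) = Add(Rational(-252, 11), Mul(Rational(3, 455), Pow(15, Rational(1, 2))))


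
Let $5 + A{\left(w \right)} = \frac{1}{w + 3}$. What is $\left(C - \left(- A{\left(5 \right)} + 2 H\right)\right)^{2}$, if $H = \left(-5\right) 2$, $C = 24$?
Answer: $\frac{97969}{64} \approx 1530.8$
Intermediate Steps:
$H = -10$
$A{\left(w \right)} = -5 + \frac{1}{3 + w}$ ($A{\left(w \right)} = -5 + \frac{1}{w + 3} = -5 + \frac{1}{3 + w}$)
$\left(C - \left(- A{\left(5 \right)} + 2 H\right)\right)^{2} = \left(24 + \left(\left(-2\right) \left(-10\right) + \frac{-14 - 25}{3 + 5}\right)\right)^{2} = \left(24 + \left(20 + \frac{-14 - 25}{8}\right)\right)^{2} = \left(24 + \left(20 + \frac{1}{8} \left(-39\right)\right)\right)^{2} = \left(24 + \left(20 - \frac{39}{8}\right)\right)^{2} = \left(24 + \frac{121}{8}\right)^{2} = \left(\frac{313}{8}\right)^{2} = \frac{97969}{64}$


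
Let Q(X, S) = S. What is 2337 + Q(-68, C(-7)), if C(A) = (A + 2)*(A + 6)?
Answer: 2342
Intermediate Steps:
C(A) = (2 + A)*(6 + A)
2337 + Q(-68, C(-7)) = 2337 + (12 + (-7)² + 8*(-7)) = 2337 + (12 + 49 - 56) = 2337 + 5 = 2342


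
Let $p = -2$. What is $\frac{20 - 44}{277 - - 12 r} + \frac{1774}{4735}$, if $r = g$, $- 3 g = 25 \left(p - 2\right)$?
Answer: $\frac{1087358}{3205595} \approx 0.33921$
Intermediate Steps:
$g = \frac{100}{3}$ ($g = - \frac{25 \left(-2 - 2\right)}{3} = - \frac{25 \left(-4\right)}{3} = \left(- \frac{1}{3}\right) \left(-100\right) = \frac{100}{3} \approx 33.333$)
$r = \frac{100}{3} \approx 33.333$
$\frac{20 - 44}{277 - - 12 r} + \frac{1774}{4735} = \frac{20 - 44}{277 - \left(-12\right) \frac{100}{3}} + \frac{1774}{4735} = \frac{20 - 44}{277 - -400} + 1774 \cdot \frac{1}{4735} = - \frac{24}{277 + 400} + \frac{1774}{4735} = - \frac{24}{677} + \frac{1774}{4735} = \frac{1087358}{3205595}$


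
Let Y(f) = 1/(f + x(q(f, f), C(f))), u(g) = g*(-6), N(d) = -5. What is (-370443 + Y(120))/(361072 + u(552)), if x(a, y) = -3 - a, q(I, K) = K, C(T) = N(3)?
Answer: -111133/107328 ≈ -1.0355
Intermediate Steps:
u(g) = -6*g
C(T) = -5
Y(f) = -⅓ (Y(f) = 1/(f + (-3 - f)) = 1/(-3) = -⅓)
(-370443 + Y(120))/(361072 + u(552)) = (-370443 - ⅓)/(361072 - 6*552) = -1111330/(3*(361072 - 3312)) = -1111330/3/357760 = -1111330/3*1/357760 = -111133/107328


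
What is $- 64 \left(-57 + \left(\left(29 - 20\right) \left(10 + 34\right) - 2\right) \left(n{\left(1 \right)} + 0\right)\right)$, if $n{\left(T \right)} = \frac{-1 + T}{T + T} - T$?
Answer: $28864$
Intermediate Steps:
$n{\left(T \right)} = - T + \frac{-1 + T}{2 T}$ ($n{\left(T \right)} = \frac{-1 + T}{2 T} - T = - T + \frac{-1 + T}{2 T}$)
$- 64 \left(-57 + \left(\left(29 - 20\right) \left(10 + 34\right) - 2\right) \left(n{\left(1 \right)} + 0\right)\right) = - 64 \left(-57 + \left(\left(29 - 20\right) \left(10 + 34\right) - 2\right) \left(\left(\frac{1}{2} - 1 - \frac{1}{2 \cdot 1}\right) + 0\right)\right) = - 64 \left(-57 + \left(9 \cdot 44 - 2\right) \left(\left(\frac{1}{2} - 1 - \frac{1}{2}\right) + 0\right)\right) = - 64 \left(-57 + \left(396 - 2\right) \left(\left(\frac{1}{2} - 1 - \frac{1}{2}\right) + 0\right)\right) = - 64 \left(-57 + 394 \left(-1 + 0\right)\right) = - 64 \left(-57 + 394 \left(-1\right)\right) = - 64 \left(-57 - 394\right) = \left(-64\right) \left(-451\right) = 28864$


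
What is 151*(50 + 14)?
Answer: 9664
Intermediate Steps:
151*(50 + 14) = 151*64 = 9664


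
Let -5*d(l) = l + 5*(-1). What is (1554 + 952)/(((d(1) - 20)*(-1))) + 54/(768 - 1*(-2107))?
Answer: 18014467/138000 ≈ 130.54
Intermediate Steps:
d(l) = 1 - l/5 (d(l) = -(l + 5*(-1))/5 = -(l - 5)/5 = -(-5 + l)/5 = 1 - l/5)
(1554 + 952)/(((d(1) - 20)*(-1))) + 54/(768 - 1*(-2107)) = (1554 + 952)/((((1 - ⅕*1) - 20)*(-1))) + 54/(768 - 1*(-2107)) = 2506/((((1 - ⅕) - 20)*(-1))) + 54/(768 + 2107) = 2506/(((⅘ - 20)*(-1))) + 54/2875 = 2506/((-96/5*(-1))) + 54*(1/2875) = 2506/(96/5) + 54/2875 = 2506*(5/96) + 54/2875 = 6265/48 + 54/2875 = 18014467/138000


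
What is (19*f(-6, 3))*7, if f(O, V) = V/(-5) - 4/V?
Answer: -3857/15 ≈ -257.13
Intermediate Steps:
f(O, V) = -4/V - V/5 (f(O, V) = V*(-⅕) - 4/V = -V/5 - 4/V = -4/V - V/5)
(19*f(-6, 3))*7 = (19*(-4/3 - ⅕*3))*7 = (19*(-4*⅓ - ⅗))*7 = (19*(-4/3 - ⅗))*7 = (19*(-29/15))*7 = -551/15*7 = -3857/15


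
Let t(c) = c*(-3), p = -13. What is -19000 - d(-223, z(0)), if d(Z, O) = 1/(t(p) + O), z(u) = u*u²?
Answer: -741001/39 ≈ -19000.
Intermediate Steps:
t(c) = -3*c
z(u) = u³
d(Z, O) = 1/(39 + O) (d(Z, O) = 1/(-3*(-13) + O) = 1/(39 + O))
-19000 - d(-223, z(0)) = -19000 - 1/(39 + 0³) = -19000 - 1/(39 + 0) = -19000 - 1/39 = -741001/39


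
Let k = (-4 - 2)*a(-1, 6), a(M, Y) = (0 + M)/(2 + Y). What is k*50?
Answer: 75/2 ≈ 37.500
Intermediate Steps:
a(M, Y) = M/(2 + Y)
k = 3/4 (k = (-4 - 2)*(-1/(2 + 6)) = -(-6)/8 = -6*(-1/8) = 3/4 ≈ 0.75000)
k*50 = (3/4)*50 = 75/2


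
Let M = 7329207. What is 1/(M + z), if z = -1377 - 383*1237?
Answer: 1/6854059 ≈ 1.4590e-7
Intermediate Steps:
z = -475148 (z = -1377 - 473771 = -475148)
1/(M + z) = 1/(7329207 - 475148) = 1/6854059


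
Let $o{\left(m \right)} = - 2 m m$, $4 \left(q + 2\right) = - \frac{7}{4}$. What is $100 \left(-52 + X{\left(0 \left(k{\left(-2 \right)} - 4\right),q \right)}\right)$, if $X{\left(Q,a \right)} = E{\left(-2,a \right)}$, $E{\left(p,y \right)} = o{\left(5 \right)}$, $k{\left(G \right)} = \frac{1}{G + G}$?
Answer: $-10200$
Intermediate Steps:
$k{\left(G \right)} = \frac{1}{2 G}$
$q = - \frac{39}{16}$ ($q = -2 + \frac{\left(-7\right) \frac{1}{4}}{4} = -2 + \frac{1}{4} \left(- \frac{7}{4}\right) = -2 - \frac{7}{16} = - \frac{39}{16} \approx -2.4375$)
$o{\left(m \right)} = - 2 m^{2}$
$E{\left(p,y \right)} = -50$ ($E{\left(p,y \right)} = - 2 \cdot 5^{2} = \left(-2\right) 25 = -50$)
$X{\left(Q,a \right)} = -50$
$100 \left(-52 + X{\left(0 \left(k{\left(-2 \right)} - 4\right),q \right)}\right) = 100 \left(-52 - 50\right) = 100 \left(-102\right) = -10200$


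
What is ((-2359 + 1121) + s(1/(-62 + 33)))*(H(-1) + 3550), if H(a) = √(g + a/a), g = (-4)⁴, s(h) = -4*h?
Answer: -127437900/29 - 35898*√257/29 ≈ -4.4143e+6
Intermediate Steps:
g = 256
H(a) = √257 (H(a) = √(256 + a/a) = √(256 + 1) = √257)
((-2359 + 1121) + s(1/(-62 + 33)))*(H(-1) + 3550) = ((-2359 + 1121) - 4/(-62 + 33))*(√257 + 3550) = (-1238 - 4/(-29))*(3550 + √257) = (-1238 - 4*(-1/29))*(3550 + √257) = (-1238 + 4/29)*(3550 + √257) = -35898*(3550 + √257)/29 = -127437900/29 - 35898*√257/29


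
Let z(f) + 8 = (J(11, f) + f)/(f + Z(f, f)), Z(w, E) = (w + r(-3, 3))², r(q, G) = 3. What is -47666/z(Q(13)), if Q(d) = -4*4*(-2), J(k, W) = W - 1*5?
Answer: 59916162/9997 ≈ 5993.4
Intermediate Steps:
J(k, W) = -5 + W (J(k, W) = W - 5 = -5 + W)
Z(w, E) = (3 + w)² (Z(w, E) = (w + 3)² = (3 + w)²)
Q(d) = 32 (Q(d) = -16*(-2) = 32)
z(f) = -8 + (-5 + 2*f)/(f + (3 + f)²) (z(f) = -8 + ((-5 + f) + f)/(f + (3 + f)²) = -8 + (-5 + 2*f)/(f + (3 + f)²))
-47666/z(Q(13)) = -47666*(32 + (3 + 32)²)/(-5 - 8*(3 + 32)² - 6*32) = -47666*(32 + 35²)/(-5 - 8*35² - 192) = -47666*(32 + 1225)/(-5 - 8*1225 - 192) = -47666*1257/(-5 - 9800 - 192) = -47666/((1/1257)*(-9997)) = -47666/(-9997/1257) = -47666*(-1257/9997) = 59916162/9997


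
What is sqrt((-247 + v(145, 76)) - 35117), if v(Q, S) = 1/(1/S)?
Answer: 2*I*sqrt(8822) ≈ 187.85*I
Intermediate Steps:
v(Q, S) = S
sqrt((-247 + v(145, 76)) - 35117) = sqrt((-247 + 76) - 35117) = sqrt(-171 - 35117) = sqrt(-35288) = 2*I*sqrt(8822)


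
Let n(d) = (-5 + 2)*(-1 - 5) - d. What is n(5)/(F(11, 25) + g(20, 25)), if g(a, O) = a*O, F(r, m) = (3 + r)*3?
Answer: 13/542 ≈ 0.023985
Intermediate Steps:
F(r, m) = 9 + 3*r
g(a, O) = O*a
n(d) = 18 - d (n(d) = -3*(-6) - d = 18 - d)
n(5)/(F(11, 25) + g(20, 25)) = (18 - 1*5)/((9 + 3*11) + 25*20) = (18 - 5)/((9 + 33) + 500) = 13/(42 + 500) = 13/542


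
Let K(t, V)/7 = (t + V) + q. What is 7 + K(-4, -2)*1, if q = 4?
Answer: -7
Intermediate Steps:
K(t, V) = 28 + 7*V + 7*t (K(t, V) = 7*((t + V) + 4) = 7*((V + t) + 4) = 7*(4 + V + t) = 28 + 7*V + 7*t)
7 + K(-4, -2)*1 = 7 + (28 + 7*(-2) + 7*(-4))*1 = 7 + (28 - 14 - 28)*1 = 7 - 14*1 = 7 - 14 = -7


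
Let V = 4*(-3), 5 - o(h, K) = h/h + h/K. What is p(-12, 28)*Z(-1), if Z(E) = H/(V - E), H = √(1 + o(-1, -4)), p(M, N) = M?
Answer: 6*√19/11 ≈ 2.3776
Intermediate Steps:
o(h, K) = 4 - h/K (o(h, K) = 5 - (h/h + h/K) = 5 - (1 + h/K) = 5 + (-1 - h/K) = 4 - h/K)
V = -12
H = √19/2 (H = √(1 + (4 - 1*(-1)/(-4))) = √(1 + (4 - 1*(-1)*(-¼))) = √(1 + (4 - ¼)) = √(1 + 15/4) = √(19/4) = √19/2 ≈ 2.1795)
Z(E) = √19/(2*(-12 - E)) (Z(E) = (√19/2)/(-12 - E) = √19/(2*(-12 - E)))
p(-12, 28)*Z(-1) = -(-12)*√19/(24 + 2*(-1)) = -(-12)*√19/(24 - 2) = -(-12)*√19/22 = -(-6)*√19/11 = 6*√19/11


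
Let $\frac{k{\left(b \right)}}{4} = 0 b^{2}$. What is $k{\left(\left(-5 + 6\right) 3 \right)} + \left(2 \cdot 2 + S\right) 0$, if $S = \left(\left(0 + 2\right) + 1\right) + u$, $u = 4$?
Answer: $0$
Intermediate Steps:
$k{\left(b \right)} = 0$ ($k{\left(b \right)} = 4 \cdot 0 b^{2} = 4 \cdot 0 = 0$)
$S = 7$ ($S = \left(\left(0 + 2\right) + 1\right) + 4 = \left(2 + 1\right) + 4 = 3 + 4 = 7$)
$k{\left(\left(-5 + 6\right) 3 \right)} + \left(2 \cdot 2 + S\right) 0 = 0 + \left(2 \cdot 2 + 7\right) 0 = 0 + \left(4 + 7\right) 0 = 0 + 11 \cdot 0 = 0 + 0 = 0$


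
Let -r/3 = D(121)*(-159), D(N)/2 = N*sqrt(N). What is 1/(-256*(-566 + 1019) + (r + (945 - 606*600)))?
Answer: 1/791151 ≈ 1.2640e-6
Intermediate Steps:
D(N) = 2*N**(3/2) (D(N) = 2*(N*sqrt(N)) = 2*N**(3/2))
r = 1269774 (r = -3*2*121**(3/2)*(-159) = -3*2*1331*(-159) = -7986*(-159) = -3*(-423258) = 1269774)
1/(-256*(-566 + 1019) + (r + (945 - 606*600))) = 1/(-256*(-566 + 1019) + (1269774 + (945 - 606*600))) = 1/(-256*453 + (1269774 + (945 - 363600))) = 1/(-115968 + (1269774 - 362655)) = 1/(-115968 + 907119) = 1/791151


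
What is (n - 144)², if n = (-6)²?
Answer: 11664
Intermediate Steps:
n = 36
(n - 144)² = (36 - 144)² = (-108)² = 11664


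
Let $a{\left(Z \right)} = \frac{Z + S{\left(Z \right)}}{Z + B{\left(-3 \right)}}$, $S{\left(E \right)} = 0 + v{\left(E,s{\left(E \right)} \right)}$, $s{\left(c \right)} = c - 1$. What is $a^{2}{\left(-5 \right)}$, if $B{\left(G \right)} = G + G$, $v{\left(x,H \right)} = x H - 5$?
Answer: $\frac{400}{121} \approx 3.3058$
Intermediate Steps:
$s{\left(c \right)} = -1 + c$
$v{\left(x,H \right)} = -5 + H x$ ($v{\left(x,H \right)} = H x - 5 = -5 + H x$)
$S{\left(E \right)} = -5 + E \left(-1 + E\right)$ ($S{\left(E \right)} = 0 + \left(-5 + \left(-1 + E\right) E\right) = 0 + \left(-5 + E \left(-1 + E\right)\right) = -5 + E \left(-1 + E\right)$)
$B{\left(G \right)} = 2 G$
$a{\left(Z \right)} = \frac{-5 + Z + Z \left(-1 + Z\right)}{-6 + Z}$ ($a{\left(Z \right)} = \frac{Z + \left(-5 + Z \left(-1 + Z\right)\right)}{Z + 2 \left(-3\right)} = \frac{-5 + Z + Z \left(-1 + Z\right)}{Z - 6} = \frac{-5 + Z + Z \left(-1 + Z\right)}{-6 + Z}$)
$a^{2}{\left(-5 \right)} = \left(\frac{-5 + \left(-5\right)^{2}}{-6 - 5}\right)^{2} = \left(\frac{-5 + 25}{-11}\right)^{2} = \left(\left(- \frac{1}{11}\right) 20\right)^{2} = \left(- \frac{20}{11}\right)^{2} = \frac{400}{121}$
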